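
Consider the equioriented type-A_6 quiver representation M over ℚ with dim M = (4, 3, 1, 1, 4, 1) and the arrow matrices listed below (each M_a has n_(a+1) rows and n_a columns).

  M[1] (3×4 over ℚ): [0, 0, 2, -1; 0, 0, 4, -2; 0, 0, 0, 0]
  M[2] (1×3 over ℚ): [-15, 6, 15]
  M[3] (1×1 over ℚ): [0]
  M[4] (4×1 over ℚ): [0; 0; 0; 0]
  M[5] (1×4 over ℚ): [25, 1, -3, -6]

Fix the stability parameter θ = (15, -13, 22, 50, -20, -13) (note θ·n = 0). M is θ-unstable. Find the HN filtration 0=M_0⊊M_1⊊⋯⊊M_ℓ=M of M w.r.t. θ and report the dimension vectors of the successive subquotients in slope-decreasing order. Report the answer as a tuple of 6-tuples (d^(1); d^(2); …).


Via rank(M_{q-1}∘⋯∘M_p): M ≅ I[1,1]^3, I[1,3], I[2,2]^2, I[4,4], I[5,5]^3, I[5,6].
μ_θ-semistable layers: μ^(1)=50; μ^(2)=22; μ^(3)=15; μ^(4)=1; μ^(5)=-13; μ^(6)=-20

((0, 0, 0, 1, 0, 0); (0, 0, 1, 0, 0, 0); (3, 0, 0, 0, 0, 0); (1, 1, 0, 0, 0, 0); (0, 2, 0, 0, 0, 1); (0, 0, 0, 0, 4, 0))


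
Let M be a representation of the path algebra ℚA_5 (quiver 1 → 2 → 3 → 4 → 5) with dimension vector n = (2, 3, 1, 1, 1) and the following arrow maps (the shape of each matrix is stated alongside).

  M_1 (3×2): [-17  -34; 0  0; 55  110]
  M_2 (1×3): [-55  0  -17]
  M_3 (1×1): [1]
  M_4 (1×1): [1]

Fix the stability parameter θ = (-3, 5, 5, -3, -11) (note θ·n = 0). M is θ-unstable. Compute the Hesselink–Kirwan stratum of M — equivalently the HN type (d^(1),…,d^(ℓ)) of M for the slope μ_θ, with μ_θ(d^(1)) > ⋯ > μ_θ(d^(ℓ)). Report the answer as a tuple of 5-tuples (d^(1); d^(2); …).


Via rank(M_{q-1}∘⋯∘M_p): M ≅ I[1,1], I[1,2], I[2,2], I[2,5].
μ_θ-semistable layers: μ^(1)=5; μ^(2)=-1; μ^(3)=-3

((0, 2, 0, 0, 0); (0, 1, 1, 1, 1); (2, 0, 0, 0, 0))


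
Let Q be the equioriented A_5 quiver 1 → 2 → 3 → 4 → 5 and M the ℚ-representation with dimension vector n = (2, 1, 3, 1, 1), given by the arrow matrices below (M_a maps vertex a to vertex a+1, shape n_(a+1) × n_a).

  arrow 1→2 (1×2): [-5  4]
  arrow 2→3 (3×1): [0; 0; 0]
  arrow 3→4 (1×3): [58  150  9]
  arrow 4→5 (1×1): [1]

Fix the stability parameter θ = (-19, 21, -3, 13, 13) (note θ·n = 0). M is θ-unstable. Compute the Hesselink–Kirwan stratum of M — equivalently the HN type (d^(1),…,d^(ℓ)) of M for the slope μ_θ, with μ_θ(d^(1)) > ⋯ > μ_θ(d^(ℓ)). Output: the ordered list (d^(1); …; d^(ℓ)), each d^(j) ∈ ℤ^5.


Barcode: M ≅ I[1,1], I[1,2], I[3,3]^2, I[3,5]. HN layers by μ_θ (4 steps, strictly decreasing):
  μ^(1)=21; μ^(2)=13; μ^(3)=-3; μ^(4)=-19

((0, 1, 0, 0, 0); (0, 0, 0, 1, 1); (0, 0, 3, 0, 0); (2, 0, 0, 0, 0))


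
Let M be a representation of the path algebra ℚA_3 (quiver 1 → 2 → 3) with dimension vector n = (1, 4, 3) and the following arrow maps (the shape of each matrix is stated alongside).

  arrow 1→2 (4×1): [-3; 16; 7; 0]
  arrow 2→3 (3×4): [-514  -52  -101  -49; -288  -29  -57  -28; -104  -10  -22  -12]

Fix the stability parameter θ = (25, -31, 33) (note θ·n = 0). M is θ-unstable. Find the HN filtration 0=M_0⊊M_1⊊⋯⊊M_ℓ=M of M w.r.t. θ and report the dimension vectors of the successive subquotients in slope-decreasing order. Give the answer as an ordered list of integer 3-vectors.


Barcode: M ≅ I[1,3], I[2,2]^2, I[2,3], I[3,3]. HN layers by μ_θ (3 steps, strictly decreasing):
  μ^(1)=33; μ^(2)=-3; μ^(3)=-31

((0, 0, 3); (1, 1, 0); (0, 3, 0))


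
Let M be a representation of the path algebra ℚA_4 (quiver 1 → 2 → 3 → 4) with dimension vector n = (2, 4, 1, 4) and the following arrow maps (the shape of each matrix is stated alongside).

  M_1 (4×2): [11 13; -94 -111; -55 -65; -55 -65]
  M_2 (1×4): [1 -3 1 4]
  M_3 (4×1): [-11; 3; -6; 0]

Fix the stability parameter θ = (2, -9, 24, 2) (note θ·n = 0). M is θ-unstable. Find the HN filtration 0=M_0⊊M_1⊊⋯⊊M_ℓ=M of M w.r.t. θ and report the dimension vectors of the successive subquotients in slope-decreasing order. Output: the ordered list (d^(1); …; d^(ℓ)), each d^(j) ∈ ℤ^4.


Via rank(M_{q-1}∘⋯∘M_p): M ≅ I[1,2], I[1,4], I[2,2]^2, I[4,4]^3.
μ_θ-semistable layers: μ^(1)=13; μ^(2)=2; μ^(3)=-7/2; μ^(4)=-9

((0, 0, 1, 1); (0, 0, 0, 3); (2, 2, 0, 0); (0, 2, 0, 0))


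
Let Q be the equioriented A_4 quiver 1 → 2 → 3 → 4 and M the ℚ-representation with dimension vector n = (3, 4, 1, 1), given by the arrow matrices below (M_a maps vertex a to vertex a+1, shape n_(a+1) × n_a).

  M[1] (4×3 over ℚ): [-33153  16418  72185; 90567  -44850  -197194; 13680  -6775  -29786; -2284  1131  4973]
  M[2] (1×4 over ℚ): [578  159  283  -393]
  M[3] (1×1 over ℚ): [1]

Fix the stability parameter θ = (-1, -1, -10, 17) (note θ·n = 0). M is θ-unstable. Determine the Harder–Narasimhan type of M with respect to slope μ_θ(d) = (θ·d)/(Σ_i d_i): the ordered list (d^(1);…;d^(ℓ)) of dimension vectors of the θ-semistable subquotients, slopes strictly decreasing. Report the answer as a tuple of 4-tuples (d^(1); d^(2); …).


Barcode: M ≅ I[1,2]^2, I[1,4], I[2,2]. HN layers by μ_θ (3 steps, strictly decreasing):
  μ^(1)=17; μ^(2)=-1; μ^(3)=-4

((0, 0, 0, 1); (2, 3, 0, 0); (1, 1, 1, 0))


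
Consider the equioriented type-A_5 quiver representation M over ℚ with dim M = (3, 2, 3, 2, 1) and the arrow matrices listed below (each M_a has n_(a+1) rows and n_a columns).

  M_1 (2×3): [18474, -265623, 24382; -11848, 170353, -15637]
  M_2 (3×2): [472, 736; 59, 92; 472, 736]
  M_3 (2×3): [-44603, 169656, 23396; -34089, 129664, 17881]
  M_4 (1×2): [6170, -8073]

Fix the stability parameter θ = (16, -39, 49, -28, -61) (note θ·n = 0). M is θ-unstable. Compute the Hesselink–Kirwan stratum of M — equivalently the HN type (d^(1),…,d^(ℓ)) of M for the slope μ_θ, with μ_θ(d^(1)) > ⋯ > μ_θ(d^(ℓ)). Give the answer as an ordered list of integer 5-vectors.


Barcode: M ≅ I[1,1], I[1,2], I[1,3], I[3,4], I[3,5]. HN layers by μ_θ (5 steps, strictly decreasing):
  μ^(1)=49; μ^(2)=16; μ^(3)=21/2; μ^(4)=-23/2; μ^(5)=-40/3

((0, 0, 1, 0, 0); (1, 0, 0, 0, 0); (0, 0, 1, 1, 0); (2, 2, 0, 0, 0); (0, 0, 1, 1, 1))


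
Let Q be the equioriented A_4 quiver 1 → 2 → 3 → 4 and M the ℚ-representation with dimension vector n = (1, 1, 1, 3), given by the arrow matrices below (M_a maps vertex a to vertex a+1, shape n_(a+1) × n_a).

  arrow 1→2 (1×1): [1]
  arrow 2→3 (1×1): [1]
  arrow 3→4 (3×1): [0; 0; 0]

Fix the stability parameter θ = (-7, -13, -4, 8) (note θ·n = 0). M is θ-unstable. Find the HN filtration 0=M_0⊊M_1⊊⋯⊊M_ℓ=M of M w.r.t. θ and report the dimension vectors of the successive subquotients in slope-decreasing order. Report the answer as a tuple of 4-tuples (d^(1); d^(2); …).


Interval decomposition of M: I[1,3], I[4,4]^3.
HN type (ℓ=3): μ^(1)=8; μ^(2)=-4; μ^(3)=-10

((0, 0, 0, 3); (0, 0, 1, 0); (1, 1, 0, 0))


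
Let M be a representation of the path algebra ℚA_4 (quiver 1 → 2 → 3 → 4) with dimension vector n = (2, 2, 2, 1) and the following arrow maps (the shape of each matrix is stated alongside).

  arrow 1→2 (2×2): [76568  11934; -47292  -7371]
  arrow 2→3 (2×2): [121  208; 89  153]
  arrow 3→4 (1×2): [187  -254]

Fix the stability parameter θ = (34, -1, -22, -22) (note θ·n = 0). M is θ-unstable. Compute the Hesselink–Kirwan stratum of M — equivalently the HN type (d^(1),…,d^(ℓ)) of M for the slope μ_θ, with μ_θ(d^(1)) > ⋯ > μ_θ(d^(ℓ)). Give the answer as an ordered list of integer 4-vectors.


Interval decomposition of M: I[1,1], I[1,3], I[2,4].
HN type (ℓ=3): μ^(1)=34; μ^(2)=11/3; μ^(3)=-15

((1, 0, 0, 0); (1, 1, 1, 0); (0, 1, 1, 1))


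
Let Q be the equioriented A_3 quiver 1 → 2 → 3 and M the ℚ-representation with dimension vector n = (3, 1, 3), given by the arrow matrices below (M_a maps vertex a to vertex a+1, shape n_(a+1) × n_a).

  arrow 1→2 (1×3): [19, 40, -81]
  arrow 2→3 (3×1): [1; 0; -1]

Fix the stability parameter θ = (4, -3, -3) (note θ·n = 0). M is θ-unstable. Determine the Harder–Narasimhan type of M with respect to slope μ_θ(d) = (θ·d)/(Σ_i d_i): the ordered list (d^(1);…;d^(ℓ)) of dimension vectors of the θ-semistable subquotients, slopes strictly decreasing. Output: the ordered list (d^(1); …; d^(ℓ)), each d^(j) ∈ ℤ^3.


Barcode: M ≅ I[1,1]^2, I[1,3], I[3,3]^2. HN layers by μ_θ (3 steps, strictly decreasing):
  μ^(1)=4; μ^(2)=-2/3; μ^(3)=-3

((2, 0, 0); (1, 1, 1); (0, 0, 2))


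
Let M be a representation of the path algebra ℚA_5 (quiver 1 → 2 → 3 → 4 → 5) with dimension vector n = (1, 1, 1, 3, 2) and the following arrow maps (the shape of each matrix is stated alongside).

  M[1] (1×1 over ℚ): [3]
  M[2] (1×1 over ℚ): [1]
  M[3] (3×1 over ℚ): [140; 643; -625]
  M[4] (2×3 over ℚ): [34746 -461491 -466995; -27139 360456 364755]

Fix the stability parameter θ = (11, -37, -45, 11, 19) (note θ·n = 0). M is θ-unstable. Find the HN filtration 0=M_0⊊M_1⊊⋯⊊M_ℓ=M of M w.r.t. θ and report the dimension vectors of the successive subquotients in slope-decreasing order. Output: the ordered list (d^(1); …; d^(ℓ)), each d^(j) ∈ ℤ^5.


Interval decomposition of M: I[1,5], I[4,4], I[4,5].
HN type (ℓ=3): μ^(1)=19; μ^(2)=11; μ^(3)=-71/3

((0, 0, 0, 0, 2); (0, 0, 0, 3, 0); (1, 1, 1, 0, 0))


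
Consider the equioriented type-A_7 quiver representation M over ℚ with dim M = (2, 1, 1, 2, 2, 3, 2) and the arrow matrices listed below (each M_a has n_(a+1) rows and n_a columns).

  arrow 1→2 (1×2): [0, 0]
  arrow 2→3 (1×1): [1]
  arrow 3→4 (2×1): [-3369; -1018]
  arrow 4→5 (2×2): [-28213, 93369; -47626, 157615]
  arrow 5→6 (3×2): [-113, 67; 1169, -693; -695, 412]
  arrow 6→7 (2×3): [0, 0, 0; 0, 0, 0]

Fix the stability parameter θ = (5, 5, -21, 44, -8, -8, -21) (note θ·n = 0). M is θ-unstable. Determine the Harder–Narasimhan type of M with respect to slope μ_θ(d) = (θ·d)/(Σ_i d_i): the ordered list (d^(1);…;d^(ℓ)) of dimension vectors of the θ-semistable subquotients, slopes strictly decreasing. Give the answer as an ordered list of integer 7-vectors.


Interval decomposition of M: I[1,1]^2, I[2,6], I[4,6], I[6,6], I[7,7]^2.
HN type (ℓ=4): μ^(1)=28/3; μ^(2)=5; μ^(3)=-8; μ^(4)=-21

((0, 0, 0, 2, 2, 2, 0); (2, 0, 0, 0, 0, 0, 0); (0, 1, 1, 0, 0, 1, 0); (0, 0, 0, 0, 0, 0, 2))


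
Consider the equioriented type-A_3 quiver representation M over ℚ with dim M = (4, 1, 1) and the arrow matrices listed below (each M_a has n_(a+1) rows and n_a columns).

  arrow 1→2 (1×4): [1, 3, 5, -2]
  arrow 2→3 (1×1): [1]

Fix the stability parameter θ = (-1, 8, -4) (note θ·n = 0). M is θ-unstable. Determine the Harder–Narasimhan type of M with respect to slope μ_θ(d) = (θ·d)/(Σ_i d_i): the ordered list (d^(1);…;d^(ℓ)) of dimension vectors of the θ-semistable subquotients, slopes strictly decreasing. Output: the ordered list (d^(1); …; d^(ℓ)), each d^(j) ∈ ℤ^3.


Interval decomposition of M: I[1,1]^3, I[1,3].
HN type (ℓ=2): μ^(1)=2; μ^(2)=-1

((0, 1, 1); (4, 0, 0))


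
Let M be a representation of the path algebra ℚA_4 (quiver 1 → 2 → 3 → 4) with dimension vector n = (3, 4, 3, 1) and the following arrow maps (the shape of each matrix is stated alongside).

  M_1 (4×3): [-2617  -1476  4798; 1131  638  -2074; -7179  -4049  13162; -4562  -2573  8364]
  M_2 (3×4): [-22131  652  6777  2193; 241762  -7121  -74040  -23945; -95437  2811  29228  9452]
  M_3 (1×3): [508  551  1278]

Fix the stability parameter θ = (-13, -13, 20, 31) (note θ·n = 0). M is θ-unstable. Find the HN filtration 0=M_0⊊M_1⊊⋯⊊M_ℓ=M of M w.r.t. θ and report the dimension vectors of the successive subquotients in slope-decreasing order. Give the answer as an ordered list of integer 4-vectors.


Interval decomposition of M: I[1,1], I[1,2], I[1,4], I[2,3]^2.
HN type (ℓ=3): μ^(1)=31; μ^(2)=20; μ^(3)=-13

((0, 0, 0, 1); (0, 0, 3, 0); (3, 4, 0, 0))


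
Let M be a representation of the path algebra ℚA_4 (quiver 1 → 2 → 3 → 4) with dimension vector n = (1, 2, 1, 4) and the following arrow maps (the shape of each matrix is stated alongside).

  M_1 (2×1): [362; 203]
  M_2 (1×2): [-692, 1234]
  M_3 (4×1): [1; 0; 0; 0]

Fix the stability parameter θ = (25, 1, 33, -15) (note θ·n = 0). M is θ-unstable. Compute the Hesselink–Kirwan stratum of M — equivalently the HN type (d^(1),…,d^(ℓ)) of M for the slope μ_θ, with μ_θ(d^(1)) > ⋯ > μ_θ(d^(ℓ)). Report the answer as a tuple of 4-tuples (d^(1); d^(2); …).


Interval decomposition of M: I[1,4], I[2,2], I[4,4]^3.
HN type (ℓ=3): μ^(1)=11; μ^(2)=1; μ^(3)=-15

((1, 1, 1, 1); (0, 1, 0, 0); (0, 0, 0, 3))


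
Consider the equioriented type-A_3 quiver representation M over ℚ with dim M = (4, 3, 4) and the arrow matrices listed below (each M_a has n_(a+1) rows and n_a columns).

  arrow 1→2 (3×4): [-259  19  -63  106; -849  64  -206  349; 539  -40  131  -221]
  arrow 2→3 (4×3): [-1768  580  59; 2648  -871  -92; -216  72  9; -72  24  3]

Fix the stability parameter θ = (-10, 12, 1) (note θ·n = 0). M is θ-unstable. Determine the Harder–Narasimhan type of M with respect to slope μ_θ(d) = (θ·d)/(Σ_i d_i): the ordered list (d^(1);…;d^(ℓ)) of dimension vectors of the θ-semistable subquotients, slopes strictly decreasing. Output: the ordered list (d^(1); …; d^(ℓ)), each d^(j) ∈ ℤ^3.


Via rank(M_{q-1}∘⋯∘M_p): M ≅ I[1,1], I[1,2], I[1,3]^2, I[3,3]^2.
μ_θ-semistable layers: μ^(1)=12; μ^(2)=13/2; μ^(3)=1; μ^(4)=-10

((0, 1, 0); (0, 2, 2); (0, 0, 2); (4, 0, 0))


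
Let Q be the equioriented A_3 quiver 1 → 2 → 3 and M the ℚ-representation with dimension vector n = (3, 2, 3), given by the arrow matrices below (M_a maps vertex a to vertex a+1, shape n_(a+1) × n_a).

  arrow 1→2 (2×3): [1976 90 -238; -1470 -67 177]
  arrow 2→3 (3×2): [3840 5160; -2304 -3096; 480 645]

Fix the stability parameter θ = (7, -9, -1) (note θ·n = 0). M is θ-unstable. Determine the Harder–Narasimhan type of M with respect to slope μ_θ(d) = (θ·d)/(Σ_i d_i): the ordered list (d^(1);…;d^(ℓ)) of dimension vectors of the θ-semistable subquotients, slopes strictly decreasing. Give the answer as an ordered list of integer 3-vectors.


Interval decomposition of M: I[1,1], I[1,2], I[1,3], I[3,3]^2.
HN type (ℓ=2): μ^(1)=7; μ^(2)=-1

((1, 0, 0); (2, 2, 3))


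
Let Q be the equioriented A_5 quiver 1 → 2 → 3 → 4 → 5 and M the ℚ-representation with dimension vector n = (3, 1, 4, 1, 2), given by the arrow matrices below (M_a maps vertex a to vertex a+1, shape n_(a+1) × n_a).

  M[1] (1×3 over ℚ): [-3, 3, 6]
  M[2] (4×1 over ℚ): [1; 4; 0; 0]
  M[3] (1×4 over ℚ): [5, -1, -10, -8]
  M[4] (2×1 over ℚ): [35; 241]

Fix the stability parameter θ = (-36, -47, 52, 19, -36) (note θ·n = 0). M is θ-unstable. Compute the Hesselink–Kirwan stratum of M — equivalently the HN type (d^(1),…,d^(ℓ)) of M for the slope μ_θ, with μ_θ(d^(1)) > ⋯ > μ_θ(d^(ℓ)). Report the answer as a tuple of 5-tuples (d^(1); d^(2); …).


Barcode: M ≅ I[1,1]^2, I[1,5], I[3,3]^3, I[5,5]. HN layers by μ_θ (4 steps, strictly decreasing):
  μ^(1)=52; μ^(2)=35/3; μ^(3)=-36; μ^(4)=-83/2

((0, 0, 3, 0, 0); (0, 0, 1, 1, 1); (2, 0, 0, 0, 1); (1, 1, 0, 0, 0))


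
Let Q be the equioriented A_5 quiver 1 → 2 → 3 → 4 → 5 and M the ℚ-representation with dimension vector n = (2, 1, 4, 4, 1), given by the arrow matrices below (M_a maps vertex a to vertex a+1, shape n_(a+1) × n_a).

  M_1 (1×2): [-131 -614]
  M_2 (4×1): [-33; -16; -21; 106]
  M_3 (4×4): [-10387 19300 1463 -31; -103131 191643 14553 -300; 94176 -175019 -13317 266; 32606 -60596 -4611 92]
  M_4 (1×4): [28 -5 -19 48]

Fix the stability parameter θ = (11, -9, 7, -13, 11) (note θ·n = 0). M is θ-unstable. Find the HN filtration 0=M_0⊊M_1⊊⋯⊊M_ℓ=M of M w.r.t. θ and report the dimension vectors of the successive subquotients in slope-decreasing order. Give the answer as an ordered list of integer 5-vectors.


Barcode: M ≅ I[1,1], I[1,5], I[3,4]^3. HN layers by μ_θ (3 steps, strictly decreasing):
  μ^(1)=11; μ^(2)=-1; μ^(3)=-3

((1, 0, 0, 0, 1); (1, 1, 1, 1, 0); (0, 0, 3, 3, 0))


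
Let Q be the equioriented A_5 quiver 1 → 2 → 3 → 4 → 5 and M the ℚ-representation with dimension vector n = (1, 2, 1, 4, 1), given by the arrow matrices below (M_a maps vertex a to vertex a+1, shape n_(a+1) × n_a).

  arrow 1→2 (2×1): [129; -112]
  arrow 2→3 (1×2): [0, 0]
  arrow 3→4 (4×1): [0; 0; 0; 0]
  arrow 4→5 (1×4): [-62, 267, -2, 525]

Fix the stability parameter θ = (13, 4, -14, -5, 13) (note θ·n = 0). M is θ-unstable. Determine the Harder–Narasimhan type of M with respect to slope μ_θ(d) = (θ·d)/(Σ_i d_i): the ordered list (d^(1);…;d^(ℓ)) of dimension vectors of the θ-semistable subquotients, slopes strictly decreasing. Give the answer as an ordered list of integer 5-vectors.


Interval decomposition of M: I[1,2], I[2,2], I[3,3], I[4,4]^3, I[4,5].
HN type (ℓ=5): μ^(1)=13; μ^(2)=17/2; μ^(3)=4; μ^(4)=-5; μ^(5)=-14

((0, 0, 0, 0, 1); (1, 1, 0, 0, 0); (0, 1, 0, 0, 0); (0, 0, 0, 4, 0); (0, 0, 1, 0, 0))


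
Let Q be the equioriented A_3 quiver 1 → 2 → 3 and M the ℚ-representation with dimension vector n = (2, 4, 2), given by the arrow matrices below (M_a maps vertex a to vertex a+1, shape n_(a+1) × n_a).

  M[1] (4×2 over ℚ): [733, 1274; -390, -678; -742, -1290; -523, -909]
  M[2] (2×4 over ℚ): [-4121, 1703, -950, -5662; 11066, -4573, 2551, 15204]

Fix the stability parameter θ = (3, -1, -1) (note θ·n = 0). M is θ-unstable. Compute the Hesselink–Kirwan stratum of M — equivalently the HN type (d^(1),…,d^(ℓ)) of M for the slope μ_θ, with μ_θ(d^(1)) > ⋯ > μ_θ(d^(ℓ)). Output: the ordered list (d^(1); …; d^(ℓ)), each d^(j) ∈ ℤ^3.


Via rank(M_{q-1}∘⋯∘M_p): M ≅ I[1,3]^2, I[2,2]^2.
μ_θ-semistable layers: μ^(1)=1/3; μ^(2)=-1

((2, 2, 2); (0, 2, 0))


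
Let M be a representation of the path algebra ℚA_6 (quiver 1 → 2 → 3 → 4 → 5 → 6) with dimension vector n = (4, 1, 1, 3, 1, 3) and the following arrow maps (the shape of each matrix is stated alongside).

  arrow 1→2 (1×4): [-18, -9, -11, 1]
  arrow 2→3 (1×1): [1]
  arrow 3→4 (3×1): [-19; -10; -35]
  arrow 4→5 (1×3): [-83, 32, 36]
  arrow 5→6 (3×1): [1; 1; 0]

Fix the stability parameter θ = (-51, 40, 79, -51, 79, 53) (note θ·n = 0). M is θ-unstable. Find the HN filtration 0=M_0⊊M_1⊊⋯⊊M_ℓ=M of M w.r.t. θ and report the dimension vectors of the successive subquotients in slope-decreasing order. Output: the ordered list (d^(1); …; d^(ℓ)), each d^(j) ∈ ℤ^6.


Via rank(M_{q-1}∘⋯∘M_p): M ≅ I[1,1]^3, I[1,6], I[4,4]^2, I[6,6]^2.
μ_θ-semistable layers: μ^(1)=66; μ^(2)=53; μ^(3)=68/3; μ^(4)=-51

((0, 0, 0, 0, 1, 1); (0, 0, 0, 0, 0, 2); (0, 1, 1, 1, 0, 0); (4, 0, 0, 2, 0, 0))


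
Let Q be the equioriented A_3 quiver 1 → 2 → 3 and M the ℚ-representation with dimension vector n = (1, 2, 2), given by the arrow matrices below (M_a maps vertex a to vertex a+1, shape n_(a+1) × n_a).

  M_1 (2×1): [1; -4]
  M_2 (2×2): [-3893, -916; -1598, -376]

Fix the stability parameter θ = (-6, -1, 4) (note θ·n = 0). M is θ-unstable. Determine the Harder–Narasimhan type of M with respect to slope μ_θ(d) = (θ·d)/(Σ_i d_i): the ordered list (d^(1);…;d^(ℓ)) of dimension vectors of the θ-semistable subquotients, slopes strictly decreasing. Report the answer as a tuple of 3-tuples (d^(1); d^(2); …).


Barcode: M ≅ I[1,3], I[2,2], I[3,3]. HN layers by μ_θ (3 steps, strictly decreasing):
  μ^(1)=4; μ^(2)=-1; μ^(3)=-6

((0, 0, 2); (0, 2, 0); (1, 0, 0))


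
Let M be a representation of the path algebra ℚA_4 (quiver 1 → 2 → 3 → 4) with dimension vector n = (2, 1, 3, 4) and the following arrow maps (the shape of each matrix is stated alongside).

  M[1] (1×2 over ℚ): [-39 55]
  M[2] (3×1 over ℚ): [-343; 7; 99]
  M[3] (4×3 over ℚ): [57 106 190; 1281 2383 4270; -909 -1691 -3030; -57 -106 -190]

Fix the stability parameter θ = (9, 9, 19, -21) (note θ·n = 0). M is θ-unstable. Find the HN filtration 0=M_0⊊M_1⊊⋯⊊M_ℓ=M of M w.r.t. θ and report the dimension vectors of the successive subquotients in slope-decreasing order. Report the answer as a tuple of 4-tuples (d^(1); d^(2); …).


Interval decomposition of M: I[1,1], I[1,4], I[3,3], I[3,4], I[4,4]^2.
HN type (ℓ=5): μ^(1)=19; μ^(2)=9; μ^(3)=4; μ^(4)=-1; μ^(5)=-21

((0, 0, 1, 0); (1, 0, 0, 0); (1, 1, 1, 1); (0, 0, 1, 1); (0, 0, 0, 2))


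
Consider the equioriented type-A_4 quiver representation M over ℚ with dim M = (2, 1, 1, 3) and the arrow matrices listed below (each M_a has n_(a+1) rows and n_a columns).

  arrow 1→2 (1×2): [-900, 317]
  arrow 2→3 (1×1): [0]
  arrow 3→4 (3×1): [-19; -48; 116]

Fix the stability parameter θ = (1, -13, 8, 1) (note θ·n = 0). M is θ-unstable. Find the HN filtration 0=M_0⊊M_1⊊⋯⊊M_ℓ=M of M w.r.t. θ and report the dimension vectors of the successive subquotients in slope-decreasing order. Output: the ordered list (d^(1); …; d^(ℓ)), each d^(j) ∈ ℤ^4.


Via rank(M_{q-1}∘⋯∘M_p): M ≅ I[1,1], I[1,2], I[3,4], I[4,4]^2.
μ_θ-semistable layers: μ^(1)=9/2; μ^(2)=1; μ^(3)=-6

((0, 0, 1, 1); (1, 0, 0, 2); (1, 1, 0, 0))


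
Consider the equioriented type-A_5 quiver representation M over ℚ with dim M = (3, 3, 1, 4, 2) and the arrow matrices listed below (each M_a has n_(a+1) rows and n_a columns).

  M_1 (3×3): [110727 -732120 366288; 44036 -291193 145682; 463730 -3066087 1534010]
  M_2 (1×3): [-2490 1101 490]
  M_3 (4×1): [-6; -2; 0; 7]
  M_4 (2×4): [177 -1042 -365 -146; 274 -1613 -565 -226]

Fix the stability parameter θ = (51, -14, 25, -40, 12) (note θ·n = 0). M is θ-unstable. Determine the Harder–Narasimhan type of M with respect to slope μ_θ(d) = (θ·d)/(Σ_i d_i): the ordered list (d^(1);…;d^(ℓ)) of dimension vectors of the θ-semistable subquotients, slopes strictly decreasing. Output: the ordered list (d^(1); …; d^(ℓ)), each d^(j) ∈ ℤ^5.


Via rank(M_{q-1}∘⋯∘M_p): M ≅ I[1,2]^2, I[1,4], I[4,4], I[4,5]^2.
μ_θ-semistable layers: μ^(1)=37/2; μ^(2)=12; μ^(3)=11/2; μ^(4)=-40

((2, 2, 0, 0, 0); (0, 0, 0, 0, 2); (1, 1, 1, 1, 0); (0, 0, 0, 3, 0))


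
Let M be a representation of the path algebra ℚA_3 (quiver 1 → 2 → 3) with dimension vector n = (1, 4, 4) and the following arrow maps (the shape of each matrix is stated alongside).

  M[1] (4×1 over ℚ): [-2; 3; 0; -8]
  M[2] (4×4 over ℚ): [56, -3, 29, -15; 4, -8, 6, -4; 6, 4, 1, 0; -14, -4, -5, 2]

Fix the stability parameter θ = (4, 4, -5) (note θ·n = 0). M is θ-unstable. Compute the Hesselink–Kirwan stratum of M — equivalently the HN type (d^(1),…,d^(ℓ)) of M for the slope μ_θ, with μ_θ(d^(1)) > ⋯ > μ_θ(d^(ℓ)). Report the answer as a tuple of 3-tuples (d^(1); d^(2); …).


Interval decomposition of M: I[1,3], I[2,2], I[2,3]^2, I[3,3].
HN type (ℓ=4): μ^(1)=4; μ^(2)=1; μ^(3)=-1/2; μ^(4)=-5

((0, 1, 0); (1, 1, 1); (0, 2, 2); (0, 0, 1))


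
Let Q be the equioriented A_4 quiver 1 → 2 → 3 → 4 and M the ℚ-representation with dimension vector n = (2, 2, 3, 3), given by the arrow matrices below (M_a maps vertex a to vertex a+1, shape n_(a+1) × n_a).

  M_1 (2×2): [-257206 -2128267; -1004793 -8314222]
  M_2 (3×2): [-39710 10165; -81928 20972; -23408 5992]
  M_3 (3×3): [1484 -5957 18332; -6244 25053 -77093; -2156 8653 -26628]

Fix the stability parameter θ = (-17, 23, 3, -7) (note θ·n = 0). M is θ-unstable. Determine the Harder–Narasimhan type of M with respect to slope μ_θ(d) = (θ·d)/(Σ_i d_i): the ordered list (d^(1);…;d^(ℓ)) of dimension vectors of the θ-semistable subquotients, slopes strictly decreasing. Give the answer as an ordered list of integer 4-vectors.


Interval decomposition of M: I[1,2], I[1,3], I[3,4]^2, I[4,4].
HN type (ℓ=5): μ^(1)=23; μ^(2)=13; μ^(3)=-2; μ^(4)=-7; μ^(5)=-17

((0, 1, 0, 0); (0, 1, 1, 0); (0, 0, 2, 2); (0, 0, 0, 1); (2, 0, 0, 0))


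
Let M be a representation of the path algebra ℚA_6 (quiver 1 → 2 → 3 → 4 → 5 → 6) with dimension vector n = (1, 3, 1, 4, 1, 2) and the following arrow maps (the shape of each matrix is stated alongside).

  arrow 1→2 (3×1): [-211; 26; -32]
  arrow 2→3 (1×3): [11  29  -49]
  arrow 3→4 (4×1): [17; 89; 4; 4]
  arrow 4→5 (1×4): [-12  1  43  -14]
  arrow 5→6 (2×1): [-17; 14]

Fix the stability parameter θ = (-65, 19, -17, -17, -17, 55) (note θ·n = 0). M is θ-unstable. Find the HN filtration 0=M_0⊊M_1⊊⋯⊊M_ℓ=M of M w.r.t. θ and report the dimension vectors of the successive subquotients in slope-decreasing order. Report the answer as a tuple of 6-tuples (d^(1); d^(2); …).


Via rank(M_{q-1}∘⋯∘M_p): M ≅ I[1,6], I[2,2]^2, I[4,4]^3, I[6,6].
μ_θ-semistable layers: μ^(1)=55; μ^(2)=19; μ^(3)=-8; μ^(4)=-17; μ^(5)=-65

((0, 0, 0, 0, 0, 2); (0, 2, 0, 0, 0, 0); (0, 1, 1, 1, 1, 0); (0, 0, 0, 3, 0, 0); (1, 0, 0, 0, 0, 0))


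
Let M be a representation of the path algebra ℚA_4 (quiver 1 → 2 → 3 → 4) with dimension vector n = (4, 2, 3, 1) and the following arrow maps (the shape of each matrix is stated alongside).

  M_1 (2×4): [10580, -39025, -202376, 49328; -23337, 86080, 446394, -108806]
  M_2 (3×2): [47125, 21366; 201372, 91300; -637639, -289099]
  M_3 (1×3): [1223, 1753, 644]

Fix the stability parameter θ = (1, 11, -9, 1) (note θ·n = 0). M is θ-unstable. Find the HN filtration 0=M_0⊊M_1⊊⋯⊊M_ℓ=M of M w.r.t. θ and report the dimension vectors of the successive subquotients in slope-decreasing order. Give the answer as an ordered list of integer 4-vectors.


Via rank(M_{q-1}∘⋯∘M_p): M ≅ I[1,1]^2, I[1,3], I[1,4], I[3,3].
μ_θ-semistable layers: μ^(1)=1; μ^(2)=-9

((4, 2, 2, 1); (0, 0, 1, 0))


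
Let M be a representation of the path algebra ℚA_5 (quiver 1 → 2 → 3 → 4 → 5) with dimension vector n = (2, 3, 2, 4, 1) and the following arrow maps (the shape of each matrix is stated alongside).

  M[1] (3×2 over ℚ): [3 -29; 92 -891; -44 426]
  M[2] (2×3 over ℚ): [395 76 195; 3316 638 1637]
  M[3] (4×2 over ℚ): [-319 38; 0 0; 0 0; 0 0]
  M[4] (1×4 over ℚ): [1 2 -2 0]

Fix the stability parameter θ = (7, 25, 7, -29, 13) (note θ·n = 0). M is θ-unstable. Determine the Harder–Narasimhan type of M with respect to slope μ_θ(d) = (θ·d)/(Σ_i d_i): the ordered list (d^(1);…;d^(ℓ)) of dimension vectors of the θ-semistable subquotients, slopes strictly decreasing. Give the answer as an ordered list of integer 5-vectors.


Via rank(M_{q-1}∘⋯∘M_p): M ≅ I[1,3], I[1,5], I[2,2], I[4,4]^3.
μ_θ-semistable layers: μ^(1)=25; μ^(2)=16; μ^(3)=13; μ^(4)=7; μ^(5)=5/2; μ^(6)=-29

((0, 1, 0, 0, 0); (0, 1, 1, 0, 0); (0, 0, 0, 0, 1); (1, 0, 0, 0, 0); (1, 1, 1, 1, 0); (0, 0, 0, 3, 0))


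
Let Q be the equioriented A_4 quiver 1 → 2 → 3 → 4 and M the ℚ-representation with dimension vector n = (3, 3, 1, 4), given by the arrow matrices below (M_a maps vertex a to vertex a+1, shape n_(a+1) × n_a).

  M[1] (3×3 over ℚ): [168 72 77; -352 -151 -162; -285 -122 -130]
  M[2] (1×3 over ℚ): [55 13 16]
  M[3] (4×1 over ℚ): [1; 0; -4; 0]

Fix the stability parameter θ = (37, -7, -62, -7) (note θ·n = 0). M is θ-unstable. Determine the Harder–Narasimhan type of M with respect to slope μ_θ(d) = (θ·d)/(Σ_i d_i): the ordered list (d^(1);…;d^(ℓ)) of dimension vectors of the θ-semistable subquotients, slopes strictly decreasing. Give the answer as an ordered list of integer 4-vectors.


Via rank(M_{q-1}∘⋯∘M_p): M ≅ I[1,2]^2, I[1,4], I[4,4]^3.
μ_θ-semistable layers: μ^(1)=15; μ^(2)=-7; μ^(3)=-32/3

((2, 2, 0, 0); (0, 0, 0, 4); (1, 1, 1, 0))


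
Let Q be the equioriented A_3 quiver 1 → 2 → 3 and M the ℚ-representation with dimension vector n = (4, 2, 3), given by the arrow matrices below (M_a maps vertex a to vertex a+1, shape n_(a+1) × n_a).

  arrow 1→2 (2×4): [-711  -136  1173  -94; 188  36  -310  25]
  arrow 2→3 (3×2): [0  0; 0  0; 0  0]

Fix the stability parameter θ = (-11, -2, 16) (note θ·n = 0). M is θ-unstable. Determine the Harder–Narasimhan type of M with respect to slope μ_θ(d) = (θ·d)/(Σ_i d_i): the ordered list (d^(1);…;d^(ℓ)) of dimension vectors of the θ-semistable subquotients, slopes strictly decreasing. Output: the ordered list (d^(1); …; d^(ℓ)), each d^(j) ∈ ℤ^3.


Interval decomposition of M: I[1,1]^2, I[1,2]^2, I[3,3]^3.
HN type (ℓ=3): μ^(1)=16; μ^(2)=-2; μ^(3)=-11

((0, 0, 3); (0, 2, 0); (4, 0, 0))


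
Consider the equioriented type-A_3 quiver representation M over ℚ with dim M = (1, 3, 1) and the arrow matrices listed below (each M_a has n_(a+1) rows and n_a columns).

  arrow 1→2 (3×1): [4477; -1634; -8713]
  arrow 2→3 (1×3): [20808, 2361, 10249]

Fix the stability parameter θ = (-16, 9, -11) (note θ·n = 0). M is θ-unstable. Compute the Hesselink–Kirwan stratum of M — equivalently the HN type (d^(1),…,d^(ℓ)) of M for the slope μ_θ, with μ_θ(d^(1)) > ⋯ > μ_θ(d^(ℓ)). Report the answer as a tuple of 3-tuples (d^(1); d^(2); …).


Interval decomposition of M: I[1,3], I[2,2]^2.
HN type (ℓ=3): μ^(1)=9; μ^(2)=-1; μ^(3)=-16

((0, 2, 0); (0, 1, 1); (1, 0, 0))


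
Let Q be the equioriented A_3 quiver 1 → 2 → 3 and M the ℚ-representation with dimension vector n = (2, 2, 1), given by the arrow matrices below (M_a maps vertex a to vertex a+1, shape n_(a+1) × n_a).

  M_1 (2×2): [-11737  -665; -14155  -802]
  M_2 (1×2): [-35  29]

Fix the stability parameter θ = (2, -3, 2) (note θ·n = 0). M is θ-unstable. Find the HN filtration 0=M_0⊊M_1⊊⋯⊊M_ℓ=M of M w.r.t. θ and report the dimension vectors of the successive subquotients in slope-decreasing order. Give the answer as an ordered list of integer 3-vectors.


Barcode: M ≅ I[1,2], I[1,3]. HN layers by μ_θ (2 steps, strictly decreasing):
  μ^(1)=2; μ^(2)=-1/2

((0, 0, 1); (2, 2, 0))


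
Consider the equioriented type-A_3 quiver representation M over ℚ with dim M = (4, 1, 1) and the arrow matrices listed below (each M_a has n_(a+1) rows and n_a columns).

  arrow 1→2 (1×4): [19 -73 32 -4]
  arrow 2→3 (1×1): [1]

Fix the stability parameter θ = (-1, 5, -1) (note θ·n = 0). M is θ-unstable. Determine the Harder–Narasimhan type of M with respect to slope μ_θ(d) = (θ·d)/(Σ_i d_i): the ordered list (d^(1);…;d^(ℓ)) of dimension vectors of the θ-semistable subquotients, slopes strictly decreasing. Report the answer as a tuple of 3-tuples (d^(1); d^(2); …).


Interval decomposition of M: I[1,1]^3, I[1,3].
HN type (ℓ=2): μ^(1)=2; μ^(2)=-1

((0, 1, 1); (4, 0, 0))


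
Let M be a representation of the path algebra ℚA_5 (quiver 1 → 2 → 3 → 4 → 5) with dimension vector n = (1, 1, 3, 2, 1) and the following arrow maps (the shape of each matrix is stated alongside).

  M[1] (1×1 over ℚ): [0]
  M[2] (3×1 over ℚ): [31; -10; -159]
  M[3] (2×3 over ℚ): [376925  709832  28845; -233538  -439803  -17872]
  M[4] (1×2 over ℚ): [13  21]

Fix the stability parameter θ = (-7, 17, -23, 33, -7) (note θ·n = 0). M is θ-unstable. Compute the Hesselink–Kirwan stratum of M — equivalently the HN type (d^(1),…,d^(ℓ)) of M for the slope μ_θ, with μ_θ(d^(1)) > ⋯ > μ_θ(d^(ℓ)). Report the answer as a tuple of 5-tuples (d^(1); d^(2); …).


Via rank(M_{q-1}∘⋯∘M_p): M ≅ I[1,1], I[2,3], I[3,4], I[3,5].
μ_θ-semistable layers: μ^(1)=33; μ^(2)=13; μ^(3)=-3; μ^(4)=-7; μ^(5)=-23

((0, 0, 0, 1, 0); (0, 0, 0, 1, 1); (0, 1, 1, 0, 0); (1, 0, 0, 0, 0); (0, 0, 2, 0, 0))


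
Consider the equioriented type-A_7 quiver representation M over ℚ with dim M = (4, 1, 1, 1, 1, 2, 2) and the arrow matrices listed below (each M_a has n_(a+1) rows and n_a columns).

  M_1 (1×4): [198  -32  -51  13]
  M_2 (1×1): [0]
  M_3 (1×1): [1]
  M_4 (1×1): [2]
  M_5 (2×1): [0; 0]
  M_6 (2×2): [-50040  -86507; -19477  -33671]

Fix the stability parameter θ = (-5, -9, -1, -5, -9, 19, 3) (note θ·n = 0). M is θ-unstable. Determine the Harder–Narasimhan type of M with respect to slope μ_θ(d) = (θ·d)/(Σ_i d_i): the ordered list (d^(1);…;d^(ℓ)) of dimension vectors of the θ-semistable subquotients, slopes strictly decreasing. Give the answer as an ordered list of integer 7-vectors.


Via rank(M_{q-1}∘⋯∘M_p): M ≅ I[1,1]^3, I[1,2], I[3,5], I[6,7]^2.
μ_θ-semistable layers: μ^(1)=11; μ^(2)=-5; μ^(3)=-7

((0, 0, 0, 0, 0, 2, 2); (3, 0, 1, 1, 1, 0, 0); (1, 1, 0, 0, 0, 0, 0))


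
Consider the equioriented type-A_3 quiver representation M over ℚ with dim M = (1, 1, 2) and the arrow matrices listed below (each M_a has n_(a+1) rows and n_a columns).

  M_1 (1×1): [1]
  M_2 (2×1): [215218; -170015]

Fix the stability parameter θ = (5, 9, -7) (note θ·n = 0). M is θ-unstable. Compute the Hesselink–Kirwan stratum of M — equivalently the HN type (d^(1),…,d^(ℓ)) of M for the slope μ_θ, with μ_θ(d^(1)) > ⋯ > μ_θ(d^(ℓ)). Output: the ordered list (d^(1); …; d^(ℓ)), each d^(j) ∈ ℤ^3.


Via rank(M_{q-1}∘⋯∘M_p): M ≅ I[1,3], I[3,3].
μ_θ-semistable layers: μ^(1)=7/3; μ^(2)=-7

((1, 1, 1); (0, 0, 1))


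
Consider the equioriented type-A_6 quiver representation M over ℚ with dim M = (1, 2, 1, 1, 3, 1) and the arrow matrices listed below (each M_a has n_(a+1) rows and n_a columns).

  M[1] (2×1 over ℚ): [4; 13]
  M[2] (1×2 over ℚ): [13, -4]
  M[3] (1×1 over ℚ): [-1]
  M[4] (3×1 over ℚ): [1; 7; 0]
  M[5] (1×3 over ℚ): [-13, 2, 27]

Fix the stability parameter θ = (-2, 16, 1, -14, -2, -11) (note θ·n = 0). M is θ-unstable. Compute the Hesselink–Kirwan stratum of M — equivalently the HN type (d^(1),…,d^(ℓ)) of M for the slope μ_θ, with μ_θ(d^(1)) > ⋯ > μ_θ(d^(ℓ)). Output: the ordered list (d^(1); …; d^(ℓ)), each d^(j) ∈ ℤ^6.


Via rank(M_{q-1}∘⋯∘M_p): M ≅ I[1,2], I[2,6], I[5,5]^2.
μ_θ-semistable layers: μ^(1)=16; μ^(2)=-2

((0, 1, 0, 0, 0, 0); (1, 1, 1, 1, 3, 1))


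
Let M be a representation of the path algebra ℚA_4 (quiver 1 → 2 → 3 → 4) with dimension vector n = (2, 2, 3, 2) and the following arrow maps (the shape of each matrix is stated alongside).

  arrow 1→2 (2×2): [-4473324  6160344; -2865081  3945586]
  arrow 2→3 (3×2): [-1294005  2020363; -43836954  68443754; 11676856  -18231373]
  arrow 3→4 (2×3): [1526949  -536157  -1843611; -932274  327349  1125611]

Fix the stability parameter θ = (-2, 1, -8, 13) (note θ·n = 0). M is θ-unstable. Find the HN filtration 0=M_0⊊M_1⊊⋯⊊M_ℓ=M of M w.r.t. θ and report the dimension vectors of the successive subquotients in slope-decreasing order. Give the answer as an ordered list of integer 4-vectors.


Via rank(M_{q-1}∘⋯∘M_p): M ≅ I[1,1], I[1,4], I[2,4], I[3,3].
μ_θ-semistable layers: μ^(1)=13; μ^(2)=-2; μ^(3)=-3; μ^(4)=-7/2; μ^(5)=-8

((0, 0, 0, 2); (1, 0, 0, 0); (1, 1, 1, 0); (0, 1, 1, 0); (0, 0, 1, 0))


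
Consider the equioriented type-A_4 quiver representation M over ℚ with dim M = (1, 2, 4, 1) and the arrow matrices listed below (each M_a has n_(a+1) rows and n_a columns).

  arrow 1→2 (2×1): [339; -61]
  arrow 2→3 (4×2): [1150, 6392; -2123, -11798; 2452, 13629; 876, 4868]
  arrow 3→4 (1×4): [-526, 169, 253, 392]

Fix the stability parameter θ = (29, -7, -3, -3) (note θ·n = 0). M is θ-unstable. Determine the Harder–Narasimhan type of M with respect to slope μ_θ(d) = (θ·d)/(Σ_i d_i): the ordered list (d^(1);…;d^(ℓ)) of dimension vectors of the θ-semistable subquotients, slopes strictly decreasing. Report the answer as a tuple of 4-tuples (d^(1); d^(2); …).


Barcode: M ≅ I[1,3], I[2,4], I[3,3]^2. HN layers by μ_θ (3 steps, strictly decreasing):
  μ^(1)=19/3; μ^(2)=-3; μ^(3)=-7

((1, 1, 1, 0); (0, 0, 3, 1); (0, 1, 0, 0))


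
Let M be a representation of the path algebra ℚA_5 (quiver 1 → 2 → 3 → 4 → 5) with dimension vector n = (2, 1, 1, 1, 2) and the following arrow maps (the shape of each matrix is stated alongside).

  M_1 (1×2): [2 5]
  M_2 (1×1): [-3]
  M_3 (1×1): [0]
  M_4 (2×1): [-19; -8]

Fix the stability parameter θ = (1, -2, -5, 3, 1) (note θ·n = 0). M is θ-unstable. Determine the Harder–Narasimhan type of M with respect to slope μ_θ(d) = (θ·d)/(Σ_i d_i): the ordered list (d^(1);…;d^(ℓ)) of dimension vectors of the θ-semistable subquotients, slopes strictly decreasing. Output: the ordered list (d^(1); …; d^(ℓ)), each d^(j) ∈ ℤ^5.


Interval decomposition of M: I[1,1], I[1,3], I[4,5], I[5,5].
HN type (ℓ=3): μ^(1)=2; μ^(2)=1; μ^(3)=-2

((0, 0, 0, 1, 1); (1, 0, 0, 0, 1); (1, 1, 1, 0, 0))


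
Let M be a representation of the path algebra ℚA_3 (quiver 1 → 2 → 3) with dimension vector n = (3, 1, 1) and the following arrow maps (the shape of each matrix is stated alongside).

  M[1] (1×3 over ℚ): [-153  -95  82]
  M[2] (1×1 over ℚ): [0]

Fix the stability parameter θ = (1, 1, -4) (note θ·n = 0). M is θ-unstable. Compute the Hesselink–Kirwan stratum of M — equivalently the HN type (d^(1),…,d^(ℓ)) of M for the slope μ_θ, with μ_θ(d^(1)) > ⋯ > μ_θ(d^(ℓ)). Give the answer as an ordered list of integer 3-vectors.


Via rank(M_{q-1}∘⋯∘M_p): M ≅ I[1,1]^2, I[1,2], I[3,3].
μ_θ-semistable layers: μ^(1)=1; μ^(2)=-4

((3, 1, 0); (0, 0, 1))


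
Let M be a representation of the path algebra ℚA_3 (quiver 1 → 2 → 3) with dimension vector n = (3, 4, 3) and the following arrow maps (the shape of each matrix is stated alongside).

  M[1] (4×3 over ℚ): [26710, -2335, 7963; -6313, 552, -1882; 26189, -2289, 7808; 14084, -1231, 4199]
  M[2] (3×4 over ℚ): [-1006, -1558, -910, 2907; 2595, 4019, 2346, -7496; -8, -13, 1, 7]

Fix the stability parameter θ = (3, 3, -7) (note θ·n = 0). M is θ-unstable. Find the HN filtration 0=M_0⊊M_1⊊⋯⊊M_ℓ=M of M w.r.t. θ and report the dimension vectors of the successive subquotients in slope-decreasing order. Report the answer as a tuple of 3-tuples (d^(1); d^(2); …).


Interval decomposition of M: I[1,3]^3, I[2,2].
HN type (ℓ=2): μ^(1)=3; μ^(2)=-1/3

((0, 1, 0); (3, 3, 3))


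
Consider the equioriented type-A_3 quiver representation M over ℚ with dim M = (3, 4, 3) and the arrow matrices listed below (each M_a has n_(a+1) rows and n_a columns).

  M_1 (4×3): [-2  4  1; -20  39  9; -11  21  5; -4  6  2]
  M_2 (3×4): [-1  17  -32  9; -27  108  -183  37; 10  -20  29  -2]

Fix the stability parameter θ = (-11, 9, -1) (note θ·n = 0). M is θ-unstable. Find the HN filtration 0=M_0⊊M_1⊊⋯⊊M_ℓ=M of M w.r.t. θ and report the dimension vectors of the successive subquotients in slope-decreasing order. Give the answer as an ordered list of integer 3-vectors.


Interval decomposition of M: I[1,3]^3, I[2,2].
HN type (ℓ=3): μ^(1)=9; μ^(2)=4; μ^(3)=-11

((0, 1, 0); (0, 3, 3); (3, 0, 0))


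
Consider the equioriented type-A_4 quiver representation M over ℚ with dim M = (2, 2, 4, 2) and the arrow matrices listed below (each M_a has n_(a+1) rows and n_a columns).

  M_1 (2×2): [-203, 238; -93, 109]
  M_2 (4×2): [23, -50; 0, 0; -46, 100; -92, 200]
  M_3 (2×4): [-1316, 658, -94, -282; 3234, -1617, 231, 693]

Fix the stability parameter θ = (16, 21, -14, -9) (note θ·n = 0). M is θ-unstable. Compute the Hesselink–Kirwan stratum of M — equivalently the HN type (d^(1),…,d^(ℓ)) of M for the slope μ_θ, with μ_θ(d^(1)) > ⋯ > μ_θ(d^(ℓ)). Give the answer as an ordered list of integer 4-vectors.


Via rank(M_{q-1}∘⋯∘M_p): M ≅ I[1,2], I[1,3], I[3,3]^2, I[3,4], I[4,4].
μ_θ-semistable layers: μ^(1)=21; μ^(2)=16; μ^(3)=23/3; μ^(4)=-9; μ^(5)=-14

((0, 1, 0, 0); (1, 0, 0, 0); (1, 1, 1, 0); (0, 0, 0, 2); (0, 0, 3, 0))


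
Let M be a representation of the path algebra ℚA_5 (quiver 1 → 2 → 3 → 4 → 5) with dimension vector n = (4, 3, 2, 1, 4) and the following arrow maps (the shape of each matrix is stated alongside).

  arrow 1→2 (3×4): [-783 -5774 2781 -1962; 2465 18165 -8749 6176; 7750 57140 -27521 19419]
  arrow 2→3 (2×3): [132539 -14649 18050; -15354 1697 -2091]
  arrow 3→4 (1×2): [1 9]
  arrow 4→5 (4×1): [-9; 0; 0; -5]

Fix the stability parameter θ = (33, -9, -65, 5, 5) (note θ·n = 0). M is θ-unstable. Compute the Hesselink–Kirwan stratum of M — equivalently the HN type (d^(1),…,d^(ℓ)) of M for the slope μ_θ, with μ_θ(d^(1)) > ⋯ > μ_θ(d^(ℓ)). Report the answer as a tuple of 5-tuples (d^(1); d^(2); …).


Interval decomposition of M: I[1,1], I[1,2], I[1,3], I[1,5], I[5,5]^3.
HN type (ℓ=4): μ^(1)=33; μ^(2)=12; μ^(3)=5; μ^(4)=-41/3

((1, 0, 0, 0, 0); (1, 1, 0, 0, 0); (0, 0, 0, 1, 4); (2, 2, 2, 0, 0))
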